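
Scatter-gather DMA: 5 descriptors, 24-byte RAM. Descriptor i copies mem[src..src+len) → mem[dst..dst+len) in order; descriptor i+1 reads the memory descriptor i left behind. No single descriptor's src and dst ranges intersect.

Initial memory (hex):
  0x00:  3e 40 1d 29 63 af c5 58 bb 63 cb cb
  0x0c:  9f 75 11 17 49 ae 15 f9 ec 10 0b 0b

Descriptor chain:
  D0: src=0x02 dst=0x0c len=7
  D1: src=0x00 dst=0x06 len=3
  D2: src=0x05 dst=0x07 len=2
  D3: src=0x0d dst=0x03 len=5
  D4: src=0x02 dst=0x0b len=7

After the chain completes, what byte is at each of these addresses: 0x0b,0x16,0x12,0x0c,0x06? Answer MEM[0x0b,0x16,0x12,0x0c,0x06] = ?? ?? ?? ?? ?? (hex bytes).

MEM[0x0b,0x16,0x12,0x0c,0x06] = 1d 0b bb 29 c5

#0 dst[0x0c+7] := {0x1d,0x29,0x63,0xaf,0xc5,0x58,0xbb}
#1 dst[0x06+3] := {0x3e,0x40,0x1d}
#2 dst[0x07+2] := {0xaf,0x3e}
#3 dst[0x03+5] := {0x29,0x63,0xaf,0xc5,0x58}
#4 dst[0x0b+7] := {0x1d,0x29,0x63,0xaf,0xc5,0x58,0x3e}
query mem[0x0b]=0x1d, mem[0x16]=0x0b, mem[0x12]=0xbb, mem[0x0c]=0x29, mem[0x06]=0xc5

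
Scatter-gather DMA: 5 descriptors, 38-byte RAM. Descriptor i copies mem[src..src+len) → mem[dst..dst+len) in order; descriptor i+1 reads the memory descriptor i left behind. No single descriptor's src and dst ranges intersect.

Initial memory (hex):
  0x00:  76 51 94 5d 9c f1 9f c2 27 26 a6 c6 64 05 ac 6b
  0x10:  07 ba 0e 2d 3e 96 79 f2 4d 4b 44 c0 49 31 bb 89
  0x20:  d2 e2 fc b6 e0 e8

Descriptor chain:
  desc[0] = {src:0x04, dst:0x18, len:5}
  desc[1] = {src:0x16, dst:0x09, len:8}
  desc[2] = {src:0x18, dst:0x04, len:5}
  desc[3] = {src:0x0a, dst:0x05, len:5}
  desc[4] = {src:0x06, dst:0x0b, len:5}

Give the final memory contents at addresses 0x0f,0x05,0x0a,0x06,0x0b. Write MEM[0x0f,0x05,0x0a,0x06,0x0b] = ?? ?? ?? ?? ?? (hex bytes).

[0] 0x04->0x18 len=5 : 9c f1 9f c2 27
[1] 0x16->0x09 len=8 : 79 f2 9c f1 9f c2 27 31
[2] 0x18->0x04 len=5 : 9c f1 9f c2 27
[3] 0x0a->0x05 len=5 : f2 9c f1 9f c2
[4] 0x06->0x0b len=5 : 9c f1 9f c2 f2
query mem[0x0f]=0xf2, mem[0x05]=0xf2, mem[0x0a]=0xf2, mem[0x06]=0x9c, mem[0x0b]=0x9c

MEM[0x0f,0x05,0x0a,0x06,0x0b] = f2 f2 f2 9c 9c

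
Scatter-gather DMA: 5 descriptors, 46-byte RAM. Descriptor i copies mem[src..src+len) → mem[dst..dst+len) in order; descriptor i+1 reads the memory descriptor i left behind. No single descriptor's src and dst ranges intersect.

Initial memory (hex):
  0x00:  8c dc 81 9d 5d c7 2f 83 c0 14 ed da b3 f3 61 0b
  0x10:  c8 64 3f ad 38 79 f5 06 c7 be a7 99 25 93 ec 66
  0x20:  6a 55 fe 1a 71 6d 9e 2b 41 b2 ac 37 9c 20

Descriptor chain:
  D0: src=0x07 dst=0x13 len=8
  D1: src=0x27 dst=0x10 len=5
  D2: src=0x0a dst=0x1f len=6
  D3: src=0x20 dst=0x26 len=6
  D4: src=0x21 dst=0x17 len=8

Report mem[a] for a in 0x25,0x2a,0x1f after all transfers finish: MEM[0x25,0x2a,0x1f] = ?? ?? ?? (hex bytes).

MEM[0x25,0x2a,0x1f] = 6d 0b ed

[0] 0x07->0x13 len=8 : 83 c0 14 ed da b3 f3 61
[1] 0x27->0x10 len=5 : 2b 41 b2 ac 37
[2] 0x0a->0x1f len=6 : ed da b3 f3 61 0b
[3] 0x20->0x26 len=6 : da b3 f3 61 0b 6d
[4] 0x21->0x17 len=8 : b3 f3 61 0b 6d da b3 f3
query mem[0x25]=0x6d, mem[0x2a]=0x0b, mem[0x1f]=0xed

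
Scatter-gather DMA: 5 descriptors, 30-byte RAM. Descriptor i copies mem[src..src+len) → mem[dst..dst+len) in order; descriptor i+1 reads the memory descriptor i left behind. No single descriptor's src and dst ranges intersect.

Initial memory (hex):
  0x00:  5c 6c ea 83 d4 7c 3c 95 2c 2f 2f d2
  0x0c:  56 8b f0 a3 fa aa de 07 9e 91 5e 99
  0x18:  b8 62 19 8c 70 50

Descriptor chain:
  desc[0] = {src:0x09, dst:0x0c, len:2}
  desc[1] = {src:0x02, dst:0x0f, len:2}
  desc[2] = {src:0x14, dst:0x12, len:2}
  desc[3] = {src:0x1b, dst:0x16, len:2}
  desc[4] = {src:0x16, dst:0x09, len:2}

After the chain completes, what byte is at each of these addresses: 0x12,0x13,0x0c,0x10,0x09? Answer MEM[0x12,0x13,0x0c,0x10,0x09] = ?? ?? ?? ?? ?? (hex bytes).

[0] 0x09->0x0c len=2 : 2f 2f
[1] 0x02->0x0f len=2 : ea 83
[2] 0x14->0x12 len=2 : 9e 91
[3] 0x1b->0x16 len=2 : 8c 70
[4] 0x16->0x09 len=2 : 8c 70
query mem[0x12]=0x9e, mem[0x13]=0x91, mem[0x0c]=0x2f, mem[0x10]=0x83, mem[0x09]=0x8c

MEM[0x12,0x13,0x0c,0x10,0x09] = 9e 91 2f 83 8c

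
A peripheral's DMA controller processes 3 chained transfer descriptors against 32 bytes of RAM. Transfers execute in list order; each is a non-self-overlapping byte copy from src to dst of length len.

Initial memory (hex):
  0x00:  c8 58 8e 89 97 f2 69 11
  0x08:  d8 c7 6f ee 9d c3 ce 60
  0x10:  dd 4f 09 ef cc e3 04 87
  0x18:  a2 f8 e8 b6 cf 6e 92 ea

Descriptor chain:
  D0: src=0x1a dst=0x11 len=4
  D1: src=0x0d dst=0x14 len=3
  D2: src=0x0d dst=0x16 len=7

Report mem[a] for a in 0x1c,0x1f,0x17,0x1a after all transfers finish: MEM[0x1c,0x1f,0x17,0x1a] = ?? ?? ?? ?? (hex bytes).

MEM[0x1c,0x1f,0x17,0x1a] = cf ea ce e8

[0] 0x1a->0x11 len=4 : e8 b6 cf 6e
[1] 0x0d->0x14 len=3 : c3 ce 60
[2] 0x0d->0x16 len=7 : c3 ce 60 dd e8 b6 cf
query mem[0x1c]=0xcf, mem[0x1f]=0xea, mem[0x17]=0xce, mem[0x1a]=0xe8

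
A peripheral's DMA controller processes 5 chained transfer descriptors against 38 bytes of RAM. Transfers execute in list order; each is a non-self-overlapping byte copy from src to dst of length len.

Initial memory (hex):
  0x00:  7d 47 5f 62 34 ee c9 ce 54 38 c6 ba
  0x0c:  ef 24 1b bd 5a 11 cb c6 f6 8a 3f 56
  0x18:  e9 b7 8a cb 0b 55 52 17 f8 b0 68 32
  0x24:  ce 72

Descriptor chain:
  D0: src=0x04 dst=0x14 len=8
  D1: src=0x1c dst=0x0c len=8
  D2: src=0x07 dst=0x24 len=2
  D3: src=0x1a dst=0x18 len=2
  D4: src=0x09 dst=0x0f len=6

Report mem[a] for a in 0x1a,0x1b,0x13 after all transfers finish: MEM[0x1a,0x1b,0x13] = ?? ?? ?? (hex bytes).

D0: mem[0x14..0x1b] <- [34 ee c9 ce 54 38 c6 ba]
D1: mem[0x0c..0x13] <- [0b 55 52 17 f8 b0 68 32]
D2: mem[0x24..0x25] <- [ce 54]
D3: mem[0x18..0x19] <- [c6 ba]
D4: mem[0x0f..0x14] <- [38 c6 ba 0b 55 52]
query mem[0x1a]=0xc6, mem[0x1b]=0xba, mem[0x13]=0x55

MEM[0x1a,0x1b,0x13] = c6 ba 55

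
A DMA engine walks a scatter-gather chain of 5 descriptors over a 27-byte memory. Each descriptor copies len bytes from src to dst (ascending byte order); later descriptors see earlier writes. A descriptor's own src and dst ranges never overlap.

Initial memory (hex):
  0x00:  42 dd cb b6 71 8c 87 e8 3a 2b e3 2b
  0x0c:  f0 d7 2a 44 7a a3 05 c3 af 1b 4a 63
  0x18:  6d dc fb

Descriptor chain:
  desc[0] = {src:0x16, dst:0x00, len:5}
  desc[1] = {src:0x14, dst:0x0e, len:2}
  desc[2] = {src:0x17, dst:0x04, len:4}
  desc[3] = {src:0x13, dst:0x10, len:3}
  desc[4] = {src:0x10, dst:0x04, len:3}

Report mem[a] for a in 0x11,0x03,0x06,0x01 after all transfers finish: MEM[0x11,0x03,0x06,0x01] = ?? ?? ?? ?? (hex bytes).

#0 dst[0x00+5] := {0x4a,0x63,0x6d,0xdc,0xfb}
#1 dst[0x0e+2] := {0xaf,0x1b}
#2 dst[0x04+4] := {0x63,0x6d,0xdc,0xfb}
#3 dst[0x10+3] := {0xc3,0xaf,0x1b}
#4 dst[0x04+3] := {0xc3,0xaf,0x1b}
query mem[0x11]=0xaf, mem[0x03]=0xdc, mem[0x06]=0x1b, mem[0x01]=0x63

MEM[0x11,0x03,0x06,0x01] = af dc 1b 63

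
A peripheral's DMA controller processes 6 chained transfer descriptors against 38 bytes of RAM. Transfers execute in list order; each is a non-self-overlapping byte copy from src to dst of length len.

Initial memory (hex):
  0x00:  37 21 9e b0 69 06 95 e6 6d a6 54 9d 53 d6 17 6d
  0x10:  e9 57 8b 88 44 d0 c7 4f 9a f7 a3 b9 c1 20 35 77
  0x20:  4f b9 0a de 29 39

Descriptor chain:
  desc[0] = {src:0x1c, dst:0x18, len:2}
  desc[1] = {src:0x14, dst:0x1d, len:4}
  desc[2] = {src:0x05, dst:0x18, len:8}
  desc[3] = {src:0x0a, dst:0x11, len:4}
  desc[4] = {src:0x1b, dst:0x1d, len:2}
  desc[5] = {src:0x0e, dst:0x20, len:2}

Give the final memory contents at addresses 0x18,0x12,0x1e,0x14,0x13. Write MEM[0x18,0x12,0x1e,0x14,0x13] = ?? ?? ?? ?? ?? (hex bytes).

  after D0: wrote 2B at 0x18 = c120
  after D1: wrote 4B at 0x1d = 44d0c74f
  after D2: wrote 8B at 0x18 = 0695e66da6549d53
  after D3: wrote 4B at 0x11 = 549d53d6
  after D4: wrote 2B at 0x1d = 6da6
  after D5: wrote 2B at 0x20 = 176d
query mem[0x18]=0x06, mem[0x12]=0x9d, mem[0x1e]=0xa6, mem[0x14]=0xd6, mem[0x13]=0x53

MEM[0x18,0x12,0x1e,0x14,0x13] = 06 9d a6 d6 53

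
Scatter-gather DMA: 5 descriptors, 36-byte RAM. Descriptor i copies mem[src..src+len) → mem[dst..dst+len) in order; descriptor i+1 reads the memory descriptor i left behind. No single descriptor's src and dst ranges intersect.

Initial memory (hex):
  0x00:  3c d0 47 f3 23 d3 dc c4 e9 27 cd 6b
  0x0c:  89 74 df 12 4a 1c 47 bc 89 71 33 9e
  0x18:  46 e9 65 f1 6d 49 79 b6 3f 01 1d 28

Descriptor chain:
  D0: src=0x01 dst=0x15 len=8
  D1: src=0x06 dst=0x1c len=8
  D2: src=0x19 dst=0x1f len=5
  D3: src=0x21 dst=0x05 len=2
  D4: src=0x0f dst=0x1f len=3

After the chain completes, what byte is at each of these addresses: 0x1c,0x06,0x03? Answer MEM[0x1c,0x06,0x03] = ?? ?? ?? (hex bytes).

MEM[0x1c,0x06,0x03] = dc dc f3

[0] 0x01->0x15 len=8 : d0 47 f3 23 d3 dc c4 e9
[1] 0x06->0x1c len=8 : dc c4 e9 27 cd 6b 89 74
[2] 0x19->0x1f len=5 : d3 dc c4 dc c4
[3] 0x21->0x05 len=2 : c4 dc
[4] 0x0f->0x1f len=3 : 12 4a 1c
query mem[0x1c]=0xdc, mem[0x06]=0xdc, mem[0x03]=0xf3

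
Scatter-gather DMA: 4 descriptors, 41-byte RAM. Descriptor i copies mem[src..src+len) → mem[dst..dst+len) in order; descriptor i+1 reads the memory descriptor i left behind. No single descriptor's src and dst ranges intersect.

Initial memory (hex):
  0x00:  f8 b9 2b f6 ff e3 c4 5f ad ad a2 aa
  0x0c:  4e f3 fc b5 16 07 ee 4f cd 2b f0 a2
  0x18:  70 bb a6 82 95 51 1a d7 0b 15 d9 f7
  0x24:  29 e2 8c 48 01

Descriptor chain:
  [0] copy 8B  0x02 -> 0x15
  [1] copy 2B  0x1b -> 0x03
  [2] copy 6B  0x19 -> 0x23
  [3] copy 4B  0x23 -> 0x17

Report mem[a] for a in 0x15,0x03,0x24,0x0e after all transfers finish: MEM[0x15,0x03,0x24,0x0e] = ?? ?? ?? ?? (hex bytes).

MEM[0x15,0x03,0x24,0x0e] = 2b ad 5f fc

[0] 0x02->0x15 len=8 : 2b f6 ff e3 c4 5f ad ad
[1] 0x1b->0x03 len=2 : ad ad
[2] 0x19->0x23 len=6 : c4 5f ad ad 51 1a
[3] 0x23->0x17 len=4 : c4 5f ad ad
query mem[0x15]=0x2b, mem[0x03]=0xad, mem[0x24]=0x5f, mem[0x0e]=0xfc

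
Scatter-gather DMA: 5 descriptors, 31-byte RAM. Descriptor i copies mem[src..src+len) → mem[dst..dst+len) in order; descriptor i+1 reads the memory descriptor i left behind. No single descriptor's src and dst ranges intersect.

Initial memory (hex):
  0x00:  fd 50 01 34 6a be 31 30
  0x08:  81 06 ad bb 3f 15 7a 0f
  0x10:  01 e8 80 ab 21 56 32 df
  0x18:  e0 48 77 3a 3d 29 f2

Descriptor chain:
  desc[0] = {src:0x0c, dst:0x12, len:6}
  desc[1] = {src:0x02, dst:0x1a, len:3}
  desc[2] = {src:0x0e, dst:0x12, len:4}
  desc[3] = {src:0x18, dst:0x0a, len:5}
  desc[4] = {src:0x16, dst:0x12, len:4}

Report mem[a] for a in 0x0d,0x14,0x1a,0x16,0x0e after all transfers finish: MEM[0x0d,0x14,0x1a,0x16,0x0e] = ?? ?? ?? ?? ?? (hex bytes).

MEM[0x0d,0x14,0x1a,0x16,0x0e] = 34 e0 01 01 6a

[0] 0x0c->0x12 len=6 : 3f 15 7a 0f 01 e8
[1] 0x02->0x1a len=3 : 01 34 6a
[2] 0x0e->0x12 len=4 : 7a 0f 01 e8
[3] 0x18->0x0a len=5 : e0 48 01 34 6a
[4] 0x16->0x12 len=4 : 01 e8 e0 48
query mem[0x0d]=0x34, mem[0x14]=0xe0, mem[0x1a]=0x01, mem[0x16]=0x01, mem[0x0e]=0x6a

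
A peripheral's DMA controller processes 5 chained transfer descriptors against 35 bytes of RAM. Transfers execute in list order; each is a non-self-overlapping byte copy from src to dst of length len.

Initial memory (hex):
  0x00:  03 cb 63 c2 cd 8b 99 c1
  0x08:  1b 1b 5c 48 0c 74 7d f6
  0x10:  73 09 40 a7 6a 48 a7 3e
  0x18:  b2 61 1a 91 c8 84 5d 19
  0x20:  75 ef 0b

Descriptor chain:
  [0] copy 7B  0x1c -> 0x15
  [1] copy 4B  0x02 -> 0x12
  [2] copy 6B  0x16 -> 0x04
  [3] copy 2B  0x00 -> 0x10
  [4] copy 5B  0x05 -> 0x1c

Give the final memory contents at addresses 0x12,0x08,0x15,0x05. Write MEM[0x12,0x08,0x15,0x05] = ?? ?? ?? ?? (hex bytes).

#0 dst[0x15+7] := {0xc8,0x84,0x5d,0x19,0x75,0xef,0x0b}
#1 dst[0x12+4] := {0x63,0xc2,0xcd,0x8b}
#2 dst[0x04+6] := {0x84,0x5d,0x19,0x75,0xef,0x0b}
#3 dst[0x10+2] := {0x03,0xcb}
#4 dst[0x1c+5] := {0x5d,0x19,0x75,0xef,0x0b}
query mem[0x12]=0x63, mem[0x08]=0xef, mem[0x15]=0x8b, mem[0x05]=0x5d

MEM[0x12,0x08,0x15,0x05] = 63 ef 8b 5d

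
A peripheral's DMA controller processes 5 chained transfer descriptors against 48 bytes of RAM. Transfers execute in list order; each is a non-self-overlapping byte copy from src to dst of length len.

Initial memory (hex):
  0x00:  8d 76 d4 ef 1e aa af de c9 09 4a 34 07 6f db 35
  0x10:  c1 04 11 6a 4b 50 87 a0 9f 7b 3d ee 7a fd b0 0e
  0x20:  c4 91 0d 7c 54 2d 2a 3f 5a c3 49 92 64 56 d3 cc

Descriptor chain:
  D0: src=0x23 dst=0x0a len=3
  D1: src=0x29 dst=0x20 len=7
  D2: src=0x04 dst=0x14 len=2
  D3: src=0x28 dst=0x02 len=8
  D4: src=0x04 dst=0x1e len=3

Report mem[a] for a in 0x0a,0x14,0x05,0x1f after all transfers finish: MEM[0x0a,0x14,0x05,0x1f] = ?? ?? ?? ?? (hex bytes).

MEM[0x0a,0x14,0x05,0x1f] = 7c 1e 92 92

[0] 0x23->0x0a len=3 : 7c 54 2d
[1] 0x29->0x20 len=7 : c3 49 92 64 56 d3 cc
[2] 0x04->0x14 len=2 : 1e aa
[3] 0x28->0x02 len=8 : 5a c3 49 92 64 56 d3 cc
[4] 0x04->0x1e len=3 : 49 92 64
query mem[0x0a]=0x7c, mem[0x14]=0x1e, mem[0x05]=0x92, mem[0x1f]=0x92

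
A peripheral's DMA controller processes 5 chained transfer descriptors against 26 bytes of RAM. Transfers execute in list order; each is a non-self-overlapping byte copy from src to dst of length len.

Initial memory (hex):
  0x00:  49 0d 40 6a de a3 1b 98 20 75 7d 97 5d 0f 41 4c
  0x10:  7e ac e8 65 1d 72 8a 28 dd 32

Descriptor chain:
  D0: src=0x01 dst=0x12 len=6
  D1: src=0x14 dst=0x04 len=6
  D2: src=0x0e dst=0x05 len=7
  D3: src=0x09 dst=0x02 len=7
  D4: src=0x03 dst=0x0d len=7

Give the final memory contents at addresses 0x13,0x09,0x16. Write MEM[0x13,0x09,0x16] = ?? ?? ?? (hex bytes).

#0 dst[0x12+6] := {0x0d,0x40,0x6a,0xde,0xa3,0x1b}
#1 dst[0x04+6] := {0x6a,0xde,0xa3,0x1b,0xdd,0x32}
#2 dst[0x05+7] := {0x41,0x4c,0x7e,0xac,0x0d,0x40,0x6a}
#3 dst[0x02+7] := {0x0d,0x40,0x6a,0x5d,0x0f,0x41,0x4c}
#4 dst[0x0d+7] := {0x40,0x6a,0x5d,0x0f,0x41,0x4c,0x0d}
query mem[0x13]=0x0d, mem[0x09]=0x0d, mem[0x16]=0xa3

MEM[0x13,0x09,0x16] = 0d 0d a3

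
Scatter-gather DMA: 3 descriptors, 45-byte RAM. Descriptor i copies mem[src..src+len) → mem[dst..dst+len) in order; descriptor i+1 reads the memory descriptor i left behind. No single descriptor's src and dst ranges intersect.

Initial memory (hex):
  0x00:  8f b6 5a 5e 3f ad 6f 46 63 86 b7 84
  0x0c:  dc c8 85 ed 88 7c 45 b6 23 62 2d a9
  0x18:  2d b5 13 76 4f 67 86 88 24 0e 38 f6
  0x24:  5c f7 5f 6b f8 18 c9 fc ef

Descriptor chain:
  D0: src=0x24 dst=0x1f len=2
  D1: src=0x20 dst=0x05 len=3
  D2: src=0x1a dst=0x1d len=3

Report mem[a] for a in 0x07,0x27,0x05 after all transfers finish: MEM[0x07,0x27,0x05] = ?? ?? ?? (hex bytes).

MEM[0x07,0x27,0x05] = 38 6b f7

  after D0: wrote 2B at 0x1f = 5cf7
  after D1: wrote 3B at 0x05 = f70e38
  after D2: wrote 3B at 0x1d = 13764f
query mem[0x07]=0x38, mem[0x27]=0x6b, mem[0x05]=0xf7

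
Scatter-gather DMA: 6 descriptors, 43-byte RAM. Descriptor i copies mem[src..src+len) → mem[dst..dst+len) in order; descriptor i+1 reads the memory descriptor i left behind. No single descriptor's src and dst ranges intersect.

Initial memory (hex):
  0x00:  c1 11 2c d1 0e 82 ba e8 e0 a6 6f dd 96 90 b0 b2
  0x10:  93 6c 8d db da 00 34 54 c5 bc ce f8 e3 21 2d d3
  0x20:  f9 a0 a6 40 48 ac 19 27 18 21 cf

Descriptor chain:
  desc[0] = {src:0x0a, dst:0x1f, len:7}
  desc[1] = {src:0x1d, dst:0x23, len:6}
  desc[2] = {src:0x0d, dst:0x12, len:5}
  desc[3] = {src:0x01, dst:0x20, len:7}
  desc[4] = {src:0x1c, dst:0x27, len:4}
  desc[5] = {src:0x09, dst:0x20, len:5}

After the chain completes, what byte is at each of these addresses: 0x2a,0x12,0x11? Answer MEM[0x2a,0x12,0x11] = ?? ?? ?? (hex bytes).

  after D0: wrote 7B at 0x1f = 6fdd9690b0b293
  after D1: wrote 6B at 0x23 = 212d6fdd9690
  after D2: wrote 5B at 0x12 = 90b0b2936c
  after D3: wrote 7B at 0x20 = 112cd10e82bae8
  after D4: wrote 4B at 0x27 = e3212d6f
  after D5: wrote 5B at 0x20 = a66fdd9690
query mem[0x2a]=0x6f, mem[0x12]=0x90, mem[0x11]=0x6c

MEM[0x2a,0x12,0x11] = 6f 90 6c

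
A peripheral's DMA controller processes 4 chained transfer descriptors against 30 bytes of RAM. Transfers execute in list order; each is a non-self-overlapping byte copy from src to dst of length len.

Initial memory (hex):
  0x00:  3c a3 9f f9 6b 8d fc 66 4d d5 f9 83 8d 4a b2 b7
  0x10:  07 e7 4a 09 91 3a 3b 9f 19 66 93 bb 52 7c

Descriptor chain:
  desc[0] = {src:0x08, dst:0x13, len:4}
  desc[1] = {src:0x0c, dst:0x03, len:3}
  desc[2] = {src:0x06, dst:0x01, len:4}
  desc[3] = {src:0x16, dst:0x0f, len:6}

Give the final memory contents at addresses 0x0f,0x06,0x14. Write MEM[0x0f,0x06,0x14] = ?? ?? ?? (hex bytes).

MEM[0x0f,0x06,0x14] = 83 fc bb

  after D0: wrote 4B at 0x13 = 4dd5f983
  after D1: wrote 3B at 0x03 = 8d4ab2
  after D2: wrote 4B at 0x01 = fc664dd5
  after D3: wrote 6B at 0x0f = 839f196693bb
query mem[0x0f]=0x83, mem[0x06]=0xfc, mem[0x14]=0xbb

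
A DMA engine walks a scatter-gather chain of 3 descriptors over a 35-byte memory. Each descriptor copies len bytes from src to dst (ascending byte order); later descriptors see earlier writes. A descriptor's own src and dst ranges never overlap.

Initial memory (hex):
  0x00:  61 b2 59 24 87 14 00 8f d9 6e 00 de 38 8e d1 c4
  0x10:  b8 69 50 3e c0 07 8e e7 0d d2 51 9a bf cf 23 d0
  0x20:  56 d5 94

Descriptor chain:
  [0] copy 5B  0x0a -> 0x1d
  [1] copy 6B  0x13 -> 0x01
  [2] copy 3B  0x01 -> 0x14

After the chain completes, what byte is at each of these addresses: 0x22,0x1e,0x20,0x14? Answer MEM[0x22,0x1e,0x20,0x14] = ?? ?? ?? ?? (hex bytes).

[0] 0x0a->0x1d len=5 : 00 de 38 8e d1
[1] 0x13->0x01 len=6 : 3e c0 07 8e e7 0d
[2] 0x01->0x14 len=3 : 3e c0 07
query mem[0x22]=0x94, mem[0x1e]=0xde, mem[0x20]=0x8e, mem[0x14]=0x3e

MEM[0x22,0x1e,0x20,0x14] = 94 de 8e 3e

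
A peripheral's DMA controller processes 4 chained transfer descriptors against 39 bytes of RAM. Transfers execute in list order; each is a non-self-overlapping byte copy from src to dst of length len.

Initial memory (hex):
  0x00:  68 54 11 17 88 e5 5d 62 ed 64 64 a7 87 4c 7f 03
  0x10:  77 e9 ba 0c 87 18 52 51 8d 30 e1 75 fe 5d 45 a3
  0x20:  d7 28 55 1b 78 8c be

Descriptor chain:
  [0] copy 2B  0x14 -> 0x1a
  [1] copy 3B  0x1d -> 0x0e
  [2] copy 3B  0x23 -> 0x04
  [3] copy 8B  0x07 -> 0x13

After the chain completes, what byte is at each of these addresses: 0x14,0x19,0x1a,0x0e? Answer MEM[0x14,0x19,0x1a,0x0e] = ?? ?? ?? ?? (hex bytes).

[0] 0x14->0x1a len=2 : 87 18
[1] 0x1d->0x0e len=3 : 5d 45 a3
[2] 0x23->0x04 len=3 : 1b 78 8c
[3] 0x07->0x13 len=8 : 62 ed 64 64 a7 87 4c 5d
query mem[0x14]=0xed, mem[0x19]=0x4c, mem[0x1a]=0x5d, mem[0x0e]=0x5d

MEM[0x14,0x19,0x1a,0x0e] = ed 4c 5d 5d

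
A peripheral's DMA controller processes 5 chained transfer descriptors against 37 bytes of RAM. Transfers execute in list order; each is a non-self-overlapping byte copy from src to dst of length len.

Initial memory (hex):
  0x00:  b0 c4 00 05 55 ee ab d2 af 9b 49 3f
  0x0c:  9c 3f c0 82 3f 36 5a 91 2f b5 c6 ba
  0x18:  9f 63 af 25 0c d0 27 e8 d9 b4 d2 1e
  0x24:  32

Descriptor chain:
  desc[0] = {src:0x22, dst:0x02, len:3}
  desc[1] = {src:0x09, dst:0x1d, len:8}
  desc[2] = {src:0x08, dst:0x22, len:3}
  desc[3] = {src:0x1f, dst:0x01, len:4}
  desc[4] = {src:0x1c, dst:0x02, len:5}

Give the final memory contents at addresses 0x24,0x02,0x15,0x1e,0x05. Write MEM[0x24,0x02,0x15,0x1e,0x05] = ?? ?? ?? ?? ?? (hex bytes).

MEM[0x24,0x02,0x15,0x1e,0x05] = 49 0c b5 49 3f

#0 dst[0x02+3] := {0xd2,0x1e,0x32}
#1 dst[0x1d+8] := {0x9b,0x49,0x3f,0x9c,0x3f,0xc0,0x82,0x3f}
#2 dst[0x22+3] := {0xaf,0x9b,0x49}
#3 dst[0x01+4] := {0x3f,0x9c,0x3f,0xaf}
#4 dst[0x02+5] := {0x0c,0x9b,0x49,0x3f,0x9c}
query mem[0x24]=0x49, mem[0x02]=0x0c, mem[0x15]=0xb5, mem[0x1e]=0x49, mem[0x05]=0x3f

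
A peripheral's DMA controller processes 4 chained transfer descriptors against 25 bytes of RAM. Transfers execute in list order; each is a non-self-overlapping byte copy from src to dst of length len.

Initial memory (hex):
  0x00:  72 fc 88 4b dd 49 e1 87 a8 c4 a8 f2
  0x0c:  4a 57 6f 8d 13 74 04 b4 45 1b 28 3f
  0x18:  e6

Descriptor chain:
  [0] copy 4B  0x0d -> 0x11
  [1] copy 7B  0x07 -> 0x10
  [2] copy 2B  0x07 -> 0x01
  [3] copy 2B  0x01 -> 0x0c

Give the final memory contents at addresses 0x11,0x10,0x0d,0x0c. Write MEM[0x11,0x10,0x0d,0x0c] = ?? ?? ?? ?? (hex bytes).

MEM[0x11,0x10,0x0d,0x0c] = a8 87 a8 87

  after D0: wrote 4B at 0x11 = 576f8d13
  after D1: wrote 7B at 0x10 = 87a8c4a8f24a57
  after D2: wrote 2B at 0x01 = 87a8
  after D3: wrote 2B at 0x0c = 87a8
query mem[0x11]=0xa8, mem[0x10]=0x87, mem[0x0d]=0xa8, mem[0x0c]=0x87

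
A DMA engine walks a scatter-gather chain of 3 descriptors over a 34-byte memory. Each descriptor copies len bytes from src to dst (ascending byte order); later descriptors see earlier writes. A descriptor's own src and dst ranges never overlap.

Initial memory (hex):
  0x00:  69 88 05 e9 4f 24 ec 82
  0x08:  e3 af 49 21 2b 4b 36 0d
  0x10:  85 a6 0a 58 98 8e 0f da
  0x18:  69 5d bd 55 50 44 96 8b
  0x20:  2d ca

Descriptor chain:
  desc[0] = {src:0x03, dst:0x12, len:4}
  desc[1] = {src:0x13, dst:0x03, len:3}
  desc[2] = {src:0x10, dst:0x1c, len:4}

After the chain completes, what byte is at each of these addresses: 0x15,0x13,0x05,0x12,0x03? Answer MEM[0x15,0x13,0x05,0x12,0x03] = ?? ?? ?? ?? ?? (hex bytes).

MEM[0x15,0x13,0x05,0x12,0x03] = ec 4f ec e9 4f

D0: mem[0x12..0x15] <- [e9 4f 24 ec]
D1: mem[0x03..0x05] <- [4f 24 ec]
D2: mem[0x1c..0x1f] <- [85 a6 e9 4f]
query mem[0x15]=0xec, mem[0x13]=0x4f, mem[0x05]=0xec, mem[0x12]=0xe9, mem[0x03]=0x4f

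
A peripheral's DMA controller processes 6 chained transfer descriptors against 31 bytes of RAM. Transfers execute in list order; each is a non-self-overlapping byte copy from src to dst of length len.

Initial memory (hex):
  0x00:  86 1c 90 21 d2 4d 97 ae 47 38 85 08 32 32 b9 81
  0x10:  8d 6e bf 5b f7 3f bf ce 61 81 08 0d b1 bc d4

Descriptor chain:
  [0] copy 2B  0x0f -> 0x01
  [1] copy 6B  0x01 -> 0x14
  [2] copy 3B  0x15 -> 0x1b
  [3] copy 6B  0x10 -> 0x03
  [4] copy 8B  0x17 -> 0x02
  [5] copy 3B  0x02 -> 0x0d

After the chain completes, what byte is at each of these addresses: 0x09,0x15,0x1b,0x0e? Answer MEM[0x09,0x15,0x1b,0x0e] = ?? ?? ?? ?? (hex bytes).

D0: mem[0x01..0x02] <- [81 8d]
D1: mem[0x14..0x19] <- [81 8d 21 d2 4d 97]
D2: mem[0x1b..0x1d] <- [8d 21 d2]
D3: mem[0x03..0x08] <- [8d 6e bf 5b 81 8d]
D4: mem[0x02..0x09] <- [d2 4d 97 08 8d 21 d2 d4]
D5: mem[0x0d..0x0f] <- [d2 4d 97]
query mem[0x09]=0xd4, mem[0x15]=0x8d, mem[0x1b]=0x8d, mem[0x0e]=0x4d

MEM[0x09,0x15,0x1b,0x0e] = d4 8d 8d 4d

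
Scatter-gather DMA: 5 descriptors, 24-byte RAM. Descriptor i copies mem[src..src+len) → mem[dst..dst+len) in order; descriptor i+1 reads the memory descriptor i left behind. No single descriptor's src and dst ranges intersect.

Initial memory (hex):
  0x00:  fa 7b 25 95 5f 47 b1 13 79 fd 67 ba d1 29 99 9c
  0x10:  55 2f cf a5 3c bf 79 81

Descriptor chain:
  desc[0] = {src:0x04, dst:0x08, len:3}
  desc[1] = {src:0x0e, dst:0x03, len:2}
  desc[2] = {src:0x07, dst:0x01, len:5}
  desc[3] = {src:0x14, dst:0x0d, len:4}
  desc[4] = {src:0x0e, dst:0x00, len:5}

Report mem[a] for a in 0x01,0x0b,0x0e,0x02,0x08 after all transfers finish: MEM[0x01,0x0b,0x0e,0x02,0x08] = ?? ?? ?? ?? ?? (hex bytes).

MEM[0x01,0x0b,0x0e,0x02,0x08] = 79 ba bf 81 5f

#0 dst[0x08+3] := {0x5f,0x47,0xb1}
#1 dst[0x03+2] := {0x99,0x9c}
#2 dst[0x01+5] := {0x13,0x5f,0x47,0xb1,0xba}
#3 dst[0x0d+4] := {0x3c,0xbf,0x79,0x81}
#4 dst[0x00+5] := {0xbf,0x79,0x81,0x2f,0xcf}
query mem[0x01]=0x79, mem[0x0b]=0xba, mem[0x0e]=0xbf, mem[0x02]=0x81, mem[0x08]=0x5f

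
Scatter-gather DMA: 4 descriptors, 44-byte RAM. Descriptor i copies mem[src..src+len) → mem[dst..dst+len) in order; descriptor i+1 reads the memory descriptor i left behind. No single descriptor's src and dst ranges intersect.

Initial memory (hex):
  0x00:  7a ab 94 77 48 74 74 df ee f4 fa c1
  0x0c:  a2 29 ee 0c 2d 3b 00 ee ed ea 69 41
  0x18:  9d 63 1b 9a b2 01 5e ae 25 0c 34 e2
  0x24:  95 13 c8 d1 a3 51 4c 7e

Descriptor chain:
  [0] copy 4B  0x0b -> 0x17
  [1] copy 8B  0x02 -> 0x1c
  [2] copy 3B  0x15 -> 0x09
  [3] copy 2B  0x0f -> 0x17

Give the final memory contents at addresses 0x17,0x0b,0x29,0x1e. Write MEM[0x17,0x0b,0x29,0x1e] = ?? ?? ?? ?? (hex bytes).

  after D0: wrote 4B at 0x17 = c1a229ee
  after D1: wrote 8B at 0x1c = 9477487474dfeef4
  after D2: wrote 3B at 0x09 = ea69c1
  after D3: wrote 2B at 0x17 = 0c2d
query mem[0x17]=0x0c, mem[0x0b]=0xc1, mem[0x29]=0x51, mem[0x1e]=0x48

MEM[0x17,0x0b,0x29,0x1e] = 0c c1 51 48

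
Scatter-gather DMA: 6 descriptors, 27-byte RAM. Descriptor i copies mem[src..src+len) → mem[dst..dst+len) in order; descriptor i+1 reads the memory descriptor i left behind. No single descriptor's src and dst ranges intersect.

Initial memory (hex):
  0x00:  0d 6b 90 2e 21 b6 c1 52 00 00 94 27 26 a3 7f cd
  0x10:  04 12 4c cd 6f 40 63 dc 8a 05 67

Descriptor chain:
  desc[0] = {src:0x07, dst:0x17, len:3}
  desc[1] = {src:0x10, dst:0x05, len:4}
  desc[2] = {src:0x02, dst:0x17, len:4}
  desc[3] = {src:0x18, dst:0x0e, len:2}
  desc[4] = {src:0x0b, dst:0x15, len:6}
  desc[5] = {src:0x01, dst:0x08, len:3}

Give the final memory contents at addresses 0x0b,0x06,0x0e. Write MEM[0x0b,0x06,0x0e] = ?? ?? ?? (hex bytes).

[0] 0x07->0x17 len=3 : 52 00 00
[1] 0x10->0x05 len=4 : 04 12 4c cd
[2] 0x02->0x17 len=4 : 90 2e 21 04
[3] 0x18->0x0e len=2 : 2e 21
[4] 0x0b->0x15 len=6 : 27 26 a3 2e 21 04
[5] 0x01->0x08 len=3 : 6b 90 2e
query mem[0x0b]=0x27, mem[0x06]=0x12, mem[0x0e]=0x2e

MEM[0x0b,0x06,0x0e] = 27 12 2e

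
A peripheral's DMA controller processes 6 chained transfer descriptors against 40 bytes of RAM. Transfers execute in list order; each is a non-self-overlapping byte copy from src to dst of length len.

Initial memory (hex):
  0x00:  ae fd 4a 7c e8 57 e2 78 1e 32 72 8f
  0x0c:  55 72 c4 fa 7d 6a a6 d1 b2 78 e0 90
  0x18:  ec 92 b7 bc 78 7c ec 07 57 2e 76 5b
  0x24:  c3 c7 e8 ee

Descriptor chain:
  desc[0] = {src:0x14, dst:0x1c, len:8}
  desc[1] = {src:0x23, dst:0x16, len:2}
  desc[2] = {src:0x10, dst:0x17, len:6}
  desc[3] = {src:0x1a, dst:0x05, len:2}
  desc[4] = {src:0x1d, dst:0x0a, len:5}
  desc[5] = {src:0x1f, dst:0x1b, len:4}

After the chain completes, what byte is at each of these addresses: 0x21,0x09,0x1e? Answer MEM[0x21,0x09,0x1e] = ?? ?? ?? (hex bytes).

[0] 0x14->0x1c len=8 : b2 78 e0 90 ec 92 b7 bc
[1] 0x23->0x16 len=2 : bc c3
[2] 0x10->0x17 len=6 : 7d 6a a6 d1 b2 78
[3] 0x1a->0x05 len=2 : d1 b2
[4] 0x1d->0x0a len=5 : 78 e0 90 ec 92
[5] 0x1f->0x1b len=4 : 90 ec 92 b7
query mem[0x21]=0x92, mem[0x09]=0x32, mem[0x1e]=0xb7

MEM[0x21,0x09,0x1e] = 92 32 b7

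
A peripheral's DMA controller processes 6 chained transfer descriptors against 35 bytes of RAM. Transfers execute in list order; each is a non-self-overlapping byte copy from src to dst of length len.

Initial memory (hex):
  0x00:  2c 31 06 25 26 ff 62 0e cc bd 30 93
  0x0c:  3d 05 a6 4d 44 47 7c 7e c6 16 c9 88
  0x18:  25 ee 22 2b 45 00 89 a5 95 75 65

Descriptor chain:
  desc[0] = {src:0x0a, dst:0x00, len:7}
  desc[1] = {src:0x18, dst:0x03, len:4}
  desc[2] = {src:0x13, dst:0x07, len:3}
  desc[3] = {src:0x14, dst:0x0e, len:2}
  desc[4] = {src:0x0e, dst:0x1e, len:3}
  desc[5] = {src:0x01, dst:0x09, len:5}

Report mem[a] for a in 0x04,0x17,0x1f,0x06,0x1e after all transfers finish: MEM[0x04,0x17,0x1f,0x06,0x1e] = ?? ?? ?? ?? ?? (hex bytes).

MEM[0x04,0x17,0x1f,0x06,0x1e] = ee 88 16 2b c6

[0] 0x0a->0x00 len=7 : 30 93 3d 05 a6 4d 44
[1] 0x18->0x03 len=4 : 25 ee 22 2b
[2] 0x13->0x07 len=3 : 7e c6 16
[3] 0x14->0x0e len=2 : c6 16
[4] 0x0e->0x1e len=3 : c6 16 44
[5] 0x01->0x09 len=5 : 93 3d 25 ee 22
query mem[0x04]=0xee, mem[0x17]=0x88, mem[0x1f]=0x16, mem[0x06]=0x2b, mem[0x1e]=0xc6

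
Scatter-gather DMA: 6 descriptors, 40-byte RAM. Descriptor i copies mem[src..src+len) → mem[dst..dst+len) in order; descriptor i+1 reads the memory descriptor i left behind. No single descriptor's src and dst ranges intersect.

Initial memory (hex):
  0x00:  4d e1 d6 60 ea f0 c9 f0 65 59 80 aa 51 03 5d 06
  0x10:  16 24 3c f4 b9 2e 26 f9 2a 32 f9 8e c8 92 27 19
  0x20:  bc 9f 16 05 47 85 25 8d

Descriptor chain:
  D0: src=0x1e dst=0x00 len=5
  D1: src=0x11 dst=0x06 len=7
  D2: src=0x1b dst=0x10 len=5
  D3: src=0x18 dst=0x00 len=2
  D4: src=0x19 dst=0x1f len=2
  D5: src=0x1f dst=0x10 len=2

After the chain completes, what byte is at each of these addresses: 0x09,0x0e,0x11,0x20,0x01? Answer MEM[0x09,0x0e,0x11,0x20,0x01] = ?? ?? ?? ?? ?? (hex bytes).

  after D0: wrote 5B at 0x00 = 2719bc9f16
  after D1: wrote 7B at 0x06 = 243cf4b92e26f9
  after D2: wrote 5B at 0x10 = 8ec8922719
  after D3: wrote 2B at 0x00 = 2a32
  after D4: wrote 2B at 0x1f = 32f9
  after D5: wrote 2B at 0x10 = 32f9
query mem[0x09]=0xb9, mem[0x0e]=0x5d, mem[0x11]=0xf9, mem[0x20]=0xf9, mem[0x01]=0x32

MEM[0x09,0x0e,0x11,0x20,0x01] = b9 5d f9 f9 32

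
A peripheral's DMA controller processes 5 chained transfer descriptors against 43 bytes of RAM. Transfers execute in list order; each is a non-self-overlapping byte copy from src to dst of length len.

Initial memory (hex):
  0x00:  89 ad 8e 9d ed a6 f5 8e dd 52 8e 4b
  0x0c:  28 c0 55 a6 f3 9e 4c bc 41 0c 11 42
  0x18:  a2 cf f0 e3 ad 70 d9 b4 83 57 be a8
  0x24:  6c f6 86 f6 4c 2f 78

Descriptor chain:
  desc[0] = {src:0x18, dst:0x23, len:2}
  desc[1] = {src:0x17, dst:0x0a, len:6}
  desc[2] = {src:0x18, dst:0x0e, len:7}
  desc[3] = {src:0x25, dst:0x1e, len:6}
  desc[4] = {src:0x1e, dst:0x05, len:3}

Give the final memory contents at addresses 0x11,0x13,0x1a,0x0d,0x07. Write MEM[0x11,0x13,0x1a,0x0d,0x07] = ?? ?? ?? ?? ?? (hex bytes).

MEM[0x11,0x13,0x1a,0x0d,0x07] = e3 70 f0 f0 f6

#0 dst[0x23+2] := {0xa2,0xcf}
#1 dst[0x0a+6] := {0x42,0xa2,0xcf,0xf0,0xe3,0xad}
#2 dst[0x0e+7] := {0xa2,0xcf,0xf0,0xe3,0xad,0x70,0xd9}
#3 dst[0x1e+6] := {0xf6,0x86,0xf6,0x4c,0x2f,0x78}
#4 dst[0x05+3] := {0xf6,0x86,0xf6}
query mem[0x11]=0xe3, mem[0x13]=0x70, mem[0x1a]=0xf0, mem[0x0d]=0xf0, mem[0x07]=0xf6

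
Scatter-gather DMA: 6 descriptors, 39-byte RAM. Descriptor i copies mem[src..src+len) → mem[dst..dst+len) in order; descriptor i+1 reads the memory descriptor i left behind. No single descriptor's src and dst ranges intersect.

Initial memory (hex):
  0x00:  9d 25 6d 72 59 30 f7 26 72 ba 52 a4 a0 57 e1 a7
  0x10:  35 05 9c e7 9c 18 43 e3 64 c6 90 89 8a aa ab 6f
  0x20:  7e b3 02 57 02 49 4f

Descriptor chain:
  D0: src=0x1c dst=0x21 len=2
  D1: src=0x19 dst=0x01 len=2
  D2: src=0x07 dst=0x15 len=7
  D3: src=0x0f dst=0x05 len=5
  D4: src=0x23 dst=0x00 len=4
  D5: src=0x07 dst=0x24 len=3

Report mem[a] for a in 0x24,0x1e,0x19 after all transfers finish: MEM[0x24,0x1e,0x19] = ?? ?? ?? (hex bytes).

[0] 0x1c->0x21 len=2 : 8a aa
[1] 0x19->0x01 len=2 : c6 90
[2] 0x07->0x15 len=7 : 26 72 ba 52 a4 a0 57
[3] 0x0f->0x05 len=5 : a7 35 05 9c e7
[4] 0x23->0x00 len=4 : 57 02 49 4f
[5] 0x07->0x24 len=3 : 05 9c e7
query mem[0x24]=0x05, mem[0x1e]=0xab, mem[0x19]=0xa4

MEM[0x24,0x1e,0x19] = 05 ab a4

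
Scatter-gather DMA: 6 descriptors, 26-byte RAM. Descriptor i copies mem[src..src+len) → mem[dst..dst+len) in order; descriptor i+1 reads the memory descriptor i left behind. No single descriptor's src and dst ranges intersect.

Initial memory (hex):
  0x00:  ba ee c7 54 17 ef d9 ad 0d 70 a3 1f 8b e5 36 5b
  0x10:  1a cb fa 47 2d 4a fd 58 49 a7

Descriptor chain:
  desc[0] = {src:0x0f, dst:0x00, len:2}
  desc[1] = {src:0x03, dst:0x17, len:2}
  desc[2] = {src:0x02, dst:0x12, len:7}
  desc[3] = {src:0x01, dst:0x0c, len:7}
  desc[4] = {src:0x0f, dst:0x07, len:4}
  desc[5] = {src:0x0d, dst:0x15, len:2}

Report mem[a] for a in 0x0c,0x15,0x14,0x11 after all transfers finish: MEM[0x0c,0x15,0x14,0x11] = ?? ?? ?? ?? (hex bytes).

MEM[0x0c,0x15,0x14,0x11] = 1a c7 17 d9

D0: mem[0x00..0x01] <- [5b 1a]
D1: mem[0x17..0x18] <- [54 17]
D2: mem[0x12..0x18] <- [c7 54 17 ef d9 ad 0d]
D3: mem[0x0c..0x12] <- [1a c7 54 17 ef d9 ad]
D4: mem[0x07..0x0a] <- [17 ef d9 ad]
D5: mem[0x15..0x16] <- [c7 54]
query mem[0x0c]=0x1a, mem[0x15]=0xc7, mem[0x14]=0x17, mem[0x11]=0xd9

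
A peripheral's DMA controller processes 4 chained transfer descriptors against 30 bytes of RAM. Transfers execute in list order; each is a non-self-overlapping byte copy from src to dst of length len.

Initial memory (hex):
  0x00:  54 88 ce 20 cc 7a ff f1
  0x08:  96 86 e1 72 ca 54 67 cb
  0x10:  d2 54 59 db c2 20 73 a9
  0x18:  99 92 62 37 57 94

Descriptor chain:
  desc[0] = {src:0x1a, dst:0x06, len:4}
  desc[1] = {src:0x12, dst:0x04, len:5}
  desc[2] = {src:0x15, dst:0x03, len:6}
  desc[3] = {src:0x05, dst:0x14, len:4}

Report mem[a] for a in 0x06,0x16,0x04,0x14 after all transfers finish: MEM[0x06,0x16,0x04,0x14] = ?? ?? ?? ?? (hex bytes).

  after D0: wrote 4B at 0x06 = 62375794
  after D1: wrote 5B at 0x04 = 59dbc22073
  after D2: wrote 6B at 0x03 = 2073a9999262
  after D3: wrote 4B at 0x14 = a9999262
query mem[0x06]=0x99, mem[0x16]=0x92, mem[0x04]=0x73, mem[0x14]=0xa9

MEM[0x06,0x16,0x04,0x14] = 99 92 73 a9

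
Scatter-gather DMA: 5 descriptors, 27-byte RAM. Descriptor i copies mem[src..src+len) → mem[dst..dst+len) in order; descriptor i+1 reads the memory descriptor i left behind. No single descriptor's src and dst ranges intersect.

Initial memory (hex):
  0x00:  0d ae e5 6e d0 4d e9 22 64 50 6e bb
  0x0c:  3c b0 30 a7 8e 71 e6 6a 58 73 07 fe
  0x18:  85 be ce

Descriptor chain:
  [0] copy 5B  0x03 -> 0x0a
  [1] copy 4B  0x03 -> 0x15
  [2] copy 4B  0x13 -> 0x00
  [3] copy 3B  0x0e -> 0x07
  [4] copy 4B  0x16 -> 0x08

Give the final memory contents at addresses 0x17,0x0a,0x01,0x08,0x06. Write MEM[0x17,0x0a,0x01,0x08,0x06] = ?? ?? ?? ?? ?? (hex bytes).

MEM[0x17,0x0a,0x01,0x08,0x06] = 4d e9 58 d0 e9

  after D0: wrote 5B at 0x0a = 6ed04de922
  after D1: wrote 4B at 0x15 = 6ed04de9
  after D2: wrote 4B at 0x00 = 6a586ed0
  after D3: wrote 3B at 0x07 = 22a78e
  after D4: wrote 4B at 0x08 = d04de9be
query mem[0x17]=0x4d, mem[0x0a]=0xe9, mem[0x01]=0x58, mem[0x08]=0xd0, mem[0x06]=0xe9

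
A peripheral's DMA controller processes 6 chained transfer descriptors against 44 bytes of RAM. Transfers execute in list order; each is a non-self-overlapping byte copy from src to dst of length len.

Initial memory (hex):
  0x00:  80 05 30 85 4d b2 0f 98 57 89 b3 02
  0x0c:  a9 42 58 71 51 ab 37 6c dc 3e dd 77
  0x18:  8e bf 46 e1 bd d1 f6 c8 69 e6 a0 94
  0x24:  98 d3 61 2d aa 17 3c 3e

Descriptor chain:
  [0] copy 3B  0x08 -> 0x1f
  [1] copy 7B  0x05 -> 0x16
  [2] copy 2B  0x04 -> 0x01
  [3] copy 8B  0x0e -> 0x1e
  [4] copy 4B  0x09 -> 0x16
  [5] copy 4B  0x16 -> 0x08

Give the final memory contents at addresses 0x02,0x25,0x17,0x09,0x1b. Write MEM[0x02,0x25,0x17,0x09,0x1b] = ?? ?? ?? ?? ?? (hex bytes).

  after D0: wrote 3B at 0x1f = 5789b3
  after D1: wrote 7B at 0x16 = b20f985789b302
  after D2: wrote 2B at 0x01 = 4db2
  after D3: wrote 8B at 0x1e = 587151ab376cdc3e
  after D4: wrote 4B at 0x16 = 89b302a9
  after D5: wrote 4B at 0x08 = 89b302a9
query mem[0x02]=0xb2, mem[0x25]=0x3e, mem[0x17]=0xb3, mem[0x09]=0xb3, mem[0x1b]=0xb3

MEM[0x02,0x25,0x17,0x09,0x1b] = b2 3e b3 b3 b3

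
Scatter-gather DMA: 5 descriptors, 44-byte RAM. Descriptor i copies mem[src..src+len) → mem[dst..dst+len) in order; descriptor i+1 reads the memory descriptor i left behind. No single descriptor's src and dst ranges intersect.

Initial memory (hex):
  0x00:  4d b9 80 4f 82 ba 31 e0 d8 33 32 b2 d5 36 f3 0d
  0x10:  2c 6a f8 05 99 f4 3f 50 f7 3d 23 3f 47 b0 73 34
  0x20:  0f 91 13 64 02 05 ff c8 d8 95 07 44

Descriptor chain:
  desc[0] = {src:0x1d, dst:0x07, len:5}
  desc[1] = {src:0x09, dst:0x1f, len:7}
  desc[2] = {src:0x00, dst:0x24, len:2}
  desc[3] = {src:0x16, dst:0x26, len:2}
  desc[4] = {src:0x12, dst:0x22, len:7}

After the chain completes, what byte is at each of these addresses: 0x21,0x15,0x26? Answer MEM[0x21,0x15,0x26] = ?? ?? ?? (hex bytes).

MEM[0x21,0x15,0x26] = 91 f4 3f

  after D0: wrote 5B at 0x07 = b073340f91
  after D1: wrote 7B at 0x1f = 340f91d536f30d
  after D2: wrote 2B at 0x24 = 4db9
  after D3: wrote 2B at 0x26 = 3f50
  after D4: wrote 7B at 0x22 = f80599f43f50f7
query mem[0x21]=0x91, mem[0x15]=0xf4, mem[0x26]=0x3f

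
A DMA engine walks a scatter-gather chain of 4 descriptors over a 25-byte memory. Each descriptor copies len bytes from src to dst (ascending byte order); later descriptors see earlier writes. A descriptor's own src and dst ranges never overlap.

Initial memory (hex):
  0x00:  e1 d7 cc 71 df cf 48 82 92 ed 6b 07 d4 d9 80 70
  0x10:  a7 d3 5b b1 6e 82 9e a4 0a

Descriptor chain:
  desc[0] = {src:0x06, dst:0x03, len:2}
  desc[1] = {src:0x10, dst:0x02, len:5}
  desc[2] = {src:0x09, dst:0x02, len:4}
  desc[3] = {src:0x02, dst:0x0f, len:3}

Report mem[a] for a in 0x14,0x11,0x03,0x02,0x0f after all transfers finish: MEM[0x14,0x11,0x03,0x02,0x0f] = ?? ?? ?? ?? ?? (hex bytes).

  after D0: wrote 2B at 0x03 = 4882
  after D1: wrote 5B at 0x02 = a7d35bb16e
  after D2: wrote 4B at 0x02 = ed6b07d4
  after D3: wrote 3B at 0x0f = ed6b07
query mem[0x14]=0x6e, mem[0x11]=0x07, mem[0x03]=0x6b, mem[0x02]=0xed, mem[0x0f]=0xed

MEM[0x14,0x11,0x03,0x02,0x0f] = 6e 07 6b ed ed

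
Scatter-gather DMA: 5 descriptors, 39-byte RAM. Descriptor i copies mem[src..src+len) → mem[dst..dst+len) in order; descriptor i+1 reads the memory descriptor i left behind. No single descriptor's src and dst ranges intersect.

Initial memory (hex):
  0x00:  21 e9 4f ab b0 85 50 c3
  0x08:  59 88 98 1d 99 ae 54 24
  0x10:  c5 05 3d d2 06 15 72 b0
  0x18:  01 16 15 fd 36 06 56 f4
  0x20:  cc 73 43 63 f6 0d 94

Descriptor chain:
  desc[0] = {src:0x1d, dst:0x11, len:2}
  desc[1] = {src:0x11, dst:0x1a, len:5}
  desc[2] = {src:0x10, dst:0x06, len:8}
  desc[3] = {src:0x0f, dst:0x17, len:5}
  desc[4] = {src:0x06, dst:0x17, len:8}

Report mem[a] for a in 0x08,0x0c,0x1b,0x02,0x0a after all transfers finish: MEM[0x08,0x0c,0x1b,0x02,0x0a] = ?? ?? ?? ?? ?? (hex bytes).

D0: mem[0x11..0x12] <- [06 56]
D1: mem[0x1a..0x1e] <- [06 56 d2 06 15]
D2: mem[0x06..0x0d] <- [c5 06 56 d2 06 15 72 b0]
D3: mem[0x17..0x1b] <- [24 c5 06 56 d2]
D4: mem[0x17..0x1e] <- [c5 06 56 d2 06 15 72 b0]
query mem[0x08]=0x56, mem[0x0c]=0x72, mem[0x1b]=0x06, mem[0x02]=0x4f, mem[0x0a]=0x06

MEM[0x08,0x0c,0x1b,0x02,0x0a] = 56 72 06 4f 06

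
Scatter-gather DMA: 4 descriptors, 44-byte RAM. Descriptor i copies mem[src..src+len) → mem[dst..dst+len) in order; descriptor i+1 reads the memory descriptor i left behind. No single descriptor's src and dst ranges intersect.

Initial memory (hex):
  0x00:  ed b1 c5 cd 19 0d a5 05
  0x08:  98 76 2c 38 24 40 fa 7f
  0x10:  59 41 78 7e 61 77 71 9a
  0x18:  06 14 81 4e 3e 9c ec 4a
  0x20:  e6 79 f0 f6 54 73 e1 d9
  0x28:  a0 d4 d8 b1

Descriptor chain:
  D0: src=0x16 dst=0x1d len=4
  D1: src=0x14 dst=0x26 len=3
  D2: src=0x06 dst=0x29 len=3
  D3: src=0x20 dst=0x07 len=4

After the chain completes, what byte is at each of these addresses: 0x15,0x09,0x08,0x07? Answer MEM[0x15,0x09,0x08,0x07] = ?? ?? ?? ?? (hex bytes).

D0: mem[0x1d..0x20] <- [71 9a 06 14]
D1: mem[0x26..0x28] <- [61 77 71]
D2: mem[0x29..0x2b] <- [a5 05 98]
D3: mem[0x07..0x0a] <- [14 79 f0 f6]
query mem[0x15]=0x77, mem[0x09]=0xf0, mem[0x08]=0x79, mem[0x07]=0x14

MEM[0x15,0x09,0x08,0x07] = 77 f0 79 14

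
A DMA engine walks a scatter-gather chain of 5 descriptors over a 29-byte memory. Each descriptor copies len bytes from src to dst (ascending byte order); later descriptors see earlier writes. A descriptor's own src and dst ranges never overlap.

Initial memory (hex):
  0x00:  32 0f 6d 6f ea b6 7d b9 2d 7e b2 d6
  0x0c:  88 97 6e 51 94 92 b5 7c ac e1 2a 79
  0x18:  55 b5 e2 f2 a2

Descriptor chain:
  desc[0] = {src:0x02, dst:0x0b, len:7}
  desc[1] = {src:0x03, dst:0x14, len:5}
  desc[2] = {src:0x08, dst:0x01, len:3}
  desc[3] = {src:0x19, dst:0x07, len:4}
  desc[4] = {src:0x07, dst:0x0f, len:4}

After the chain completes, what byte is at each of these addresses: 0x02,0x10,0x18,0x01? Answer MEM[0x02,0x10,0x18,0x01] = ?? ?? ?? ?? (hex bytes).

MEM[0x02,0x10,0x18,0x01] = 7e e2 b9 2d

[0] 0x02->0x0b len=7 : 6d 6f ea b6 7d b9 2d
[1] 0x03->0x14 len=5 : 6f ea b6 7d b9
[2] 0x08->0x01 len=3 : 2d 7e b2
[3] 0x19->0x07 len=4 : b5 e2 f2 a2
[4] 0x07->0x0f len=4 : b5 e2 f2 a2
query mem[0x02]=0x7e, mem[0x10]=0xe2, mem[0x18]=0xb9, mem[0x01]=0x2d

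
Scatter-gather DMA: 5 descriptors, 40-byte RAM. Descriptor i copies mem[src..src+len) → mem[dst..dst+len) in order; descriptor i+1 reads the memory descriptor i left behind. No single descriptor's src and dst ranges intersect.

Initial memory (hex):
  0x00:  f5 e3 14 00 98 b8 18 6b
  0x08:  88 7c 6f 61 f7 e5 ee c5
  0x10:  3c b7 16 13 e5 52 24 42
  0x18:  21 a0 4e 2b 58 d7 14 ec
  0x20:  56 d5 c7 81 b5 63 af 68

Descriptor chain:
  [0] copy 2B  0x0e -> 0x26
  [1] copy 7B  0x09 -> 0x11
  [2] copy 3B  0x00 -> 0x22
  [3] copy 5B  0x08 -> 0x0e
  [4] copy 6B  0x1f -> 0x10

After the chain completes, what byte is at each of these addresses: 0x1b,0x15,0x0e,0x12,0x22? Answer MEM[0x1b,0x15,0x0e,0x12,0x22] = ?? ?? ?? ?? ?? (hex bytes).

[0] 0x0e->0x26 len=2 : ee c5
[1] 0x09->0x11 len=7 : 7c 6f 61 f7 e5 ee c5
[2] 0x00->0x22 len=3 : f5 e3 14
[3] 0x08->0x0e len=5 : 88 7c 6f 61 f7
[4] 0x1f->0x10 len=6 : ec 56 d5 f5 e3 14
query mem[0x1b]=0x2b, mem[0x15]=0x14, mem[0x0e]=0x88, mem[0x12]=0xd5, mem[0x22]=0xf5

MEM[0x1b,0x15,0x0e,0x12,0x22] = 2b 14 88 d5 f5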